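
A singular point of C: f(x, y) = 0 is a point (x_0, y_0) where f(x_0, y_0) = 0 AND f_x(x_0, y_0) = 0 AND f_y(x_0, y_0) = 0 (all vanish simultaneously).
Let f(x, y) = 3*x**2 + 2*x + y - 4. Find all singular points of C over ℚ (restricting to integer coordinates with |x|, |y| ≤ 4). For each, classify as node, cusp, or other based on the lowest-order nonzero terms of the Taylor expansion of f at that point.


No singular points in the scanned grid; C is smooth there.

Compute partial derivatives:
  f_x = 6*x + 2.
  f_y = 1.
f_y = 1 is a nonzero constant, so f_y never vanishes: no point (x, y) can satisfy f = f_x = f_y = 0. In particular no (x, y) ∈ {−4, ..., 4}² is singular; the curve is smooth.


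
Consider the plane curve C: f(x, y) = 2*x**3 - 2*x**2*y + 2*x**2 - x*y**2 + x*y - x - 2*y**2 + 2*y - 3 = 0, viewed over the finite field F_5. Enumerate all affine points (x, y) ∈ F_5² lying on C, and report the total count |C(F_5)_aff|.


Affine F_5-points: {(0, 3), (1, 0), (1, 2), (2, 2), (3, 2)}; count = 5.

For each of the 25 pairs (x, y) ∈ F_5², evaluate f(x, y) mod 5. Record the zeros.
  x = 0: [0↦2, 1↦2, 2↦3, 3↦0, 4↦3]  zeros at y ∈ {3}
  x = 1: [0↦0, 1↦3, 2↦0, 3↦1, 4↦1]  zeros at y ∈ {0, 2}
  x = 2: [0↦4, 1↦1, 2↦0, 3↦1, 4↦4]  zeros at y ∈ {2}
  x = 3: [0↦1, 1↦3, 2↦0, 3↦2, 4↦4]  zeros at y ∈ {2}
  x = 4: [0↦3, 1↦1, 2↦2, 3↦1, 4↦3]  zeros at y ∈ ∅
Collecting zeros: affine points = {(0, 3), (1, 0), (1, 2), (2, 2), (3, 2)}.
Total count |C(F_5)_aff| = 5.


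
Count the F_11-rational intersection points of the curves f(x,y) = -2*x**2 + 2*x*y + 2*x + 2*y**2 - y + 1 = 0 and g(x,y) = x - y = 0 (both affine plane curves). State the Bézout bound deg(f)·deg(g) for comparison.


Common zeros: {(2, 2), (3, 3)}; count = 2; Bézout bound = 2.

deg(f) = 2, deg(g) = 1, so Bézout bound = 2.
Scan x ∈ F_11. For each x, list the y ∈ F_11 with f(x, y) ≡ 0 and those with g(x, y) ≡ 0 (mod 11); the common zeros in that column are the intersection.
  x = 0: f ≡ 0 at y ∈ {8, 9}; g ≡ 0 at y ∈ {0}; common: ∅.
  x = 1: f ≡ 0 at y ∈ {2, 3}; g ≡ 0 at y ∈ {1}; common: ∅.
  x = 2: f ≡ 0 at y ∈ {2}; g ≡ 0 at y ∈ {2}; common: {2}.
  x = 3: f ≡ 0 at y ∈ {0, 3}; g ≡ 0 at y ∈ {3}; common: {3}.
  x = 4: f ≡ 0 at y ∈ ∅; g ≡ 0 at y ∈ {4}; common: ∅.
  x = 5: f ≡ 0 at y ∈ ∅; g ≡ 0 at y ∈ {5}; common: ∅.
  x = 6: f ≡ 0 at y ∈ ∅; g ≡ 0 at y ∈ {6}; common: ∅.
  x = 7: f ≡ 0 at y ∈ ∅; g ≡ 0 at y ∈ {7}; common: ∅.
  x = 8: f ≡ 0 at y ∈ ∅; g ≡ 0 at y ∈ {8}; common: ∅.
  x = 9: f ≡ 0 at y ∈ {0, 8}; g ≡ 0 at y ∈ {9}; common: ∅.
  x = 10: f ≡ 0 at y ∈ {9}; g ≡ 0 at y ∈ {10}; common: ∅.
Collecting: common zeros = {(2, 2), (3, 3)}, so the count is 2.
Comparison with the Bézout bound: 2 ≤ 2 = deg(f)·deg(g), as expected for curves with no common component (the bound is attained).


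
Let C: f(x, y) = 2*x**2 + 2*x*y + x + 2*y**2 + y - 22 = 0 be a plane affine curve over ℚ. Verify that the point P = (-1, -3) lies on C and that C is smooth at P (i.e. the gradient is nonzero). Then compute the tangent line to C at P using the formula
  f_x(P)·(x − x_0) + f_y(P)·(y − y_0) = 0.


Tangent line at P: -9*x - 13*y - 48 = 0.

Step 1: f(-1, -3) = 0, so P lies on C.
Step 2: partial derivatives
  f_x(x, y) = 4*x + 2*y + 1, f_y(x, y) = 2*x + 4*y + 1.
  f_x(P) = -9, f_y(P) = -13 (gradient nonzero, so P is smooth).
Step 3: tangent line at P: -9·(x − -1) + -13·(y − -3) = 0.
Expanding: -9*x - 13*y - 48 = 0.


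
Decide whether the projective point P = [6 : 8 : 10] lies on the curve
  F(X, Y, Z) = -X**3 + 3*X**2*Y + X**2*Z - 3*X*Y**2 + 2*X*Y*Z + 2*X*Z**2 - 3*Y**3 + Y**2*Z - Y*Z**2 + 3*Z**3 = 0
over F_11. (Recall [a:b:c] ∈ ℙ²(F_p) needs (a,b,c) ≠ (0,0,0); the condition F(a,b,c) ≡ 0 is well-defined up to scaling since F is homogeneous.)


F(6,8,10) ≡ 9 (mod 11); P is NOT on the curve.

Evaluate F(6, 8, 10) term-by-term (mod 11).
  -X**3 ↦ -1·216·1·1 = -216
  3*X**2*Y ↦ 3·36·8·1 = 864
  X**2*Z ↦ 1·36·1·10 = 360
  -3*X*Y**2 ↦ -3·6·64·1 = -1152
  2*X*Y*Z ↦ 2·6·8·10 = 960
  2*X*Z**2 ↦ 2·6·1·100 = 1200
  -3*Y**3 ↦ -3·1·512·1 = -1536
  Y**2*Z ↦ 1·1·64·10 = 640
  -Y*Z**2 ↦ -1·1·8·100 = -800
  3*Z**3 ↦ 3·1·1·1000 = 3000
Sum: F(6, 8, 10) = (-216) + (864) + (360) + (-1152) + (960) + (1200) + (-1536) + (640) + (-800) + (3000) = 3320.
Reducing mod 11: 3320 ≡ 9 (mod 11).
Since F(a, b, c) ≡ 9 ≠ 0 (mod 11), P does NOT lie on the curve.


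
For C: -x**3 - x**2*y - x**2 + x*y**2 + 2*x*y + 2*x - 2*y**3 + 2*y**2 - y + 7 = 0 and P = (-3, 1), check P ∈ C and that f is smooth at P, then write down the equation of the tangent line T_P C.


Tangent line at P: -10*x - 24*y - 6 = 0.

Step 1: f(-3, 1) = 0, so P lies on C.
Step 2: partial derivatives
  f_x(x, y) = -3*x**2 - 2*x*y - 2*x + y**2 + 2*y + 2, f_y(x, y) = -x**2 + 2*x*y + 2*x - 6*y**2 + 4*y - 1.
  f_x(P) = -10, f_y(P) = -24 (gradient nonzero, so P is smooth).
Step 3: tangent line at P: -10·(x − -3) + -24·(y − 1) = 0.
Expanding: -10*x - 24*y - 6 = 0.


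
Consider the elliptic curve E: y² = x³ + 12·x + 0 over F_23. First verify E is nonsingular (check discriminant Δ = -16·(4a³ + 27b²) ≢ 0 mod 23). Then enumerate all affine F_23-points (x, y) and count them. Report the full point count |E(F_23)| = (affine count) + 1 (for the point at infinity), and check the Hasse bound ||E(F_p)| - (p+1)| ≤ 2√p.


Affine points = {(0, 0), (1, 6), (1, 17), (2, 3), (2, 20), (5, 1), (5, 22), (6, 9), (6, 14), (7, 6), (7, 17), (9, 3), (9, 20), (10, 4), (10, 19), (12, 3), (12, 20), (15, 6), (15, 17), (19, 7), (19, 16), (20, 11), (20, 12)}; affine count = 23; |E(F_23)| = 24.

Discriminant check: Δ ∝ 4a³ + 27b² = 4·12³ + 27·0² = 4·1728 + 27·0 ≡ 12 (mod 23). Nonzero ⇒ E is nonsingular.
For each x ∈ F_23, compute rhs = x³ + 12·x + 0 mod 23, then count y ∈ F_23 with y² ≡ rhs.
  x = 0: rhs = 0, matching y values: 0 (1 points).
  x = 1: rhs = 13, matching y values: 6, 17 (2 points).
  x = 2: rhs = 9, matching y values: 3, 20 (2 points).
  x = 3: rhs = 17, matching y values: none (0 points).
  x = 4: rhs = 20, matching y values: none (0 points).
  x = 5: rhs = 1, matching y values: 1, 22 (2 points).
  x = 6: rhs = 12, matching y values: 9, 14 (2 points).
  x = 7: rhs = 13, matching y values: 6, 17 (2 points).
  x = 8: rhs = 10, matching y values: none (0 points).
  x = 9: rhs = 9, matching y values: 3, 20 (2 points).
  x = 10: rhs = 16, matching y values: 4, 19 (2 points).
  x = 11: rhs = 14, matching y values: none (0 points).
  x = 12: rhs = 9, matching y values: 3, 20 (2 points).
  x = 13: rhs = 7, matching y values: none (0 points).
  x = 14: rhs = 14, matching y values: none (0 points).
  x = 15: rhs = 13, matching y values: 6, 17 (2 points).
  x = 16: rhs = 10, matching y values: none (0 points).
  x = 17: rhs = 11, matching y values: none (0 points).
  x = 18: rhs = 22, matching y values: none (0 points).
  x = 19: rhs = 3, matching y values: 7, 16 (2 points).
  x = 20: rhs = 6, matching y values: 11, 12 (2 points).
  x = 21: rhs = 14, matching y values: none (0 points).
  x = 22: rhs = 10, matching y values: none (0 points).
Total affine count: 23.
Full point count |E(F_23)| = 23 + 1 = 24.
Hasse bound: |24 − (23+1)| = |0| = 0 ≤ 2√23 ≈ 9.5917 ✓.


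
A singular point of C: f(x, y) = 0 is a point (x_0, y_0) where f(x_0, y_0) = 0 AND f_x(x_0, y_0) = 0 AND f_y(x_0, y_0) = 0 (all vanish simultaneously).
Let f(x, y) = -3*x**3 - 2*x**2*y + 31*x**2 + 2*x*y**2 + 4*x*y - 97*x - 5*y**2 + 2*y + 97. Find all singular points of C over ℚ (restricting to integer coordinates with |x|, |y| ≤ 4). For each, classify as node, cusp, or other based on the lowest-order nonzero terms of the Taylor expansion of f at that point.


Singular points: {(3, 2)}; classification: cusp.

Compute partial derivatives:
  f_x = -9*x**2 - 4*x*y + 62*x + 2*y**2 + 4*y - 97.
  f_y = -2*x**2 + 4*x*y + 4*x - 10*y + 2.
Scan x_0 ∈ {−4, ..., 4}. For each x_0, f_y(x_0, y) is a polynomial in y; find its integer roots y ∈ {−4, ..., 4}, then test f_x and f at those candidates.
  x = -4: f_y(-4, y) = -26*y - 46; no integer root y with |y| ≤ 4.
  x = -3: f_y(-3, y) = -22*y - 28; no integer root y with |y| ≤ 4.
  x = -2: f_y(-2, y) = -18*y - 14; no integer root y with |y| ≤ 4.
  x = -1: f_y(-1, y) = -14*y - 4; no integer root y with |y| ≤ 4.
  x = 0: f_y(0, y) = 2 - 10*y; no integer root y with |y| ≤ 4.
  x = 1: f_y(1, y) = 4 - 6*y; no integer root y with |y| ≤ 4.
  x = 2: f_y(2, y) = 2 - 2*y; vanishes at y ∈ {1}. (2, 1): f_x = -11 ≠ 0.
  x = 3: f_y(3, y) = 2*y - 4; vanishes at y ∈ {2}. (3, 2): f_x = 0, f = 0 — SINGULAR.
  x = 4: f_y(4, y) = 6*y - 14; no integer root y with |y| ≤ 4.
Only singular point on the grid: (3, 2).
Classify: substitute x = 3 + u, y = 2 + v and expand: f = -3*u**3 - 2*u**2*v + 2*u*v**2 + v**2.
No constant or linear terms (consistent with a singular point). Quadratic part: v**2. Cubic part: -3*u**3 - 2*u**2*v + 2*u*v**2.
The quadratic part v**2 is a perfect square, so there is a single (double) tangent line v = 0, i.e. y = 2. Restricting the cubic part to that line (v = 0) leaves -3*u**3 ≠ 0, so f is not divisible by v and the branch is v² ≈ 3*u**3 to lowest order — this is a cusp.
Classification: cusp.


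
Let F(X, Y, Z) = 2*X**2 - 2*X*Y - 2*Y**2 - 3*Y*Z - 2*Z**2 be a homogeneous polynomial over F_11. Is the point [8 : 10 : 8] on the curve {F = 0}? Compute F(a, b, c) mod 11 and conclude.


F(8,10,8) ≡ 5 (mod 11); P is NOT on the curve.

Evaluate F(8, 10, 8) term-by-term (mod 11).
  2*X**2 ↦ 2·64·1·1 = 128
  -2*X*Y ↦ -2·8·10·1 = -160
  -2*Y**2 ↦ -2·1·100·1 = -200
  -3*Y*Z ↦ -3·1·10·8 = -240
  -2*Z**2 ↦ -2·1·1·64 = -128
Sum: F(8, 10, 8) = (128) + (-160) + (-200) + (-240) + (-128) = -600.
Reducing mod 11: -600 ≡ 5 (mod 11).
Since F(a, b, c) ≡ 5 ≠ 0 (mod 11), P does NOT lie on the curve.


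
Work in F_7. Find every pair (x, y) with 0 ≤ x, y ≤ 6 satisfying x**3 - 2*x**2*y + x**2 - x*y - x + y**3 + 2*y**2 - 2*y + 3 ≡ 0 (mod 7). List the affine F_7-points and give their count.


Affine F_7-points: {(0, 3), (0, 4), (0, 5), (1, 5), (6, 2)}; count = 5.

For each of the 49 pairs (x, y) ∈ F_7², evaluate f(x, y) mod 7. Record the zeros.
  x = 0: [0↦3, 1↦4, 2↦1, 3↦0, 4↦0, 5↦0, 6↦6]  zeros at y ∈ {3, 4, 5}
  x = 1: [0↦4, 1↦2, 2↦3, 3↦6, 4↦3, 5↦0, 6↦3]  zeros at y ∈ {5}
  x = 2: [0↦6, 1↦4, 2↦5, 3↦1, 4↦5, 5↦2, 6↦5]  zeros at y ∈ ∅
  x = 3: [0↦1, 1↦2, 2↦6, 3↦5, 4↦5, 5↦5, 6↦4]  zeros at y ∈ ∅
  x = 4: [0↦2, 1↦2, 2↦5, 3↦3, 4↦2, 5↦1, 6↦6]  zeros at y ∈ ∅
  x = 5: [0↦1, 1↦3, 2↦1, 3↦1, 4↦2, 5↦3, 6↦3]  zeros at y ∈ ∅
  x = 6: [0↦4, 1↦4, 2↦0, 3↦5, 4↦4, 5↦3, 6↦1]  zeros at y ∈ {2}
Collecting zeros: affine points = {(0, 3), (0, 4), (0, 5), (1, 5), (6, 2)}.
Total count |C(F_7)_aff| = 5.


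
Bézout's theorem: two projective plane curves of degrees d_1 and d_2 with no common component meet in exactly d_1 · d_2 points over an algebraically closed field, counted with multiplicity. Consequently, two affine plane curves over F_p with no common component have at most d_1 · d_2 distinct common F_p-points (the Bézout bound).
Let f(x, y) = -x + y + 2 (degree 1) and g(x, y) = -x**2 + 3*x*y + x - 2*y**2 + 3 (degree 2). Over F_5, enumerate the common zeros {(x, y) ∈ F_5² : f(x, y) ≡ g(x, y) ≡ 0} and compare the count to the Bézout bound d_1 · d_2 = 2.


Common zeros: {(0, 3)}; count = 1; Bézout bound = 2.

deg(f) = 1, deg(g) = 2, so Bézout bound = 2.
Scan x ∈ F_5. For each x, list the y ∈ F_5 with f(x, y) ≡ 0 and those with g(x, y) ≡ 0 (mod 5); the common zeros in that column are the intersection.
  x = 0: f ≡ 0 at y ∈ {3}; g ≡ 0 at y ∈ {2, 3}; common: {3}.
  x = 1: f ≡ 0 at y ∈ {4}; g ≡ 0 at y ∈ ∅; common: ∅.
  x = 2: f ≡ 0 at y ∈ {0}; g ≡ 0 at y ∈ {1, 2}; common: ∅.
  x = 3: f ≡ 0 at y ∈ {1}; g ≡ 0 at y ∈ ∅; common: ∅.
  x = 4: f ≡ 0 at y ∈ {2}; g ≡ 0 at y ∈ ∅; common: ∅.
Collecting: common zeros = {(0, 3)}, so the count is 1.
Comparison with the Bézout bound: 1 ≤ 2 = deg(f)·deg(g), as expected for curves with no common component (the affine F_5-count falls short of the bound because intersections may lie at infinity, over extension fields, or carry multiplicity).


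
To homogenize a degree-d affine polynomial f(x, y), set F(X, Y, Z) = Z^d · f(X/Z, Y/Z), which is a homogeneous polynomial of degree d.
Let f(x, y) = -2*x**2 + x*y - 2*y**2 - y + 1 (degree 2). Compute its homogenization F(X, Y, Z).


F(X, Y, Z) = -2*X**2 + X*Y - 2*Y**2 - Y*Z + Z**2

deg(f) = 2.
Substitute x = X/Z, y = Y/Z into f, then multiply by Z^2.
  monomial -2·x^2·y^0 ↦ -2·X^2·Y^0·Z^0.
  monomial 1·x^1·y^1 ↦ 1·X^1·Y^1·Z^0.
  monomial -2·x^0·y^2 ↦ -2·X^0·Y^2·Z^0.
  monomial -1·x^0·y^1 ↦ -1·X^0·Y^1·Z^1.
  monomial 1·x^0·y^0 ↦ 1·X^0·Y^0·Z^2.
Collecting: F(X, Y, Z) = -2*X**2 + X*Y - 2*Y**2 - Y*Z + Z**2.


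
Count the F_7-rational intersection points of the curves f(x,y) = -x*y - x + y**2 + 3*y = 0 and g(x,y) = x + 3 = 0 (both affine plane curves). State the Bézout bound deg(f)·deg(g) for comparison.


Common zeros: ∅; count = 0; Bézout bound = 2.

deg(f) = 2, deg(g) = 1, so Bézout bound = 2.
Scan x ∈ F_7. For each x, list the y ∈ F_7 with f(x, y) ≡ 0 and those with g(x, y) ≡ 0 (mod 7); the common zeros in that column are the intersection.
  x = 0: f ≡ 0 at y ∈ {0, 4}; g ≡ 0 at y ∈ ∅; common: ∅.
  x = 1: f ≡ 0 at y ∈ {2, 3}; g ≡ 0 at y ∈ ∅; common: ∅.
  x = 2: f ≡ 0 at y ∈ {1, 5}; g ≡ 0 at y ∈ ∅; common: ∅.
  x = 3: f ≡ 0 at y ∈ ∅; g ≡ 0 at y ∈ ∅; common: ∅.
  x = 4: f ≡ 0 at y ∈ ∅; g ≡ 0 at y ∈ {0, 1, 2, 3, 4, 5, 6}; common: ∅.
  x = 5: f ≡ 0 at y ∈ ∅; g ≡ 0 at y ∈ ∅; common: ∅.
  x = 6: f ≡ 0 at y ∈ ∅; g ≡ 0 at y ∈ ∅; common: ∅.
Collecting: common zeros = ∅, so the count is 0.
Comparison with the Bézout bound: 0 ≤ 2 = deg(f)·deg(g), as expected for curves with no common component (the affine F_7-count falls short of the bound because intersections may lie at infinity, over extension fields, or carry multiplicity).


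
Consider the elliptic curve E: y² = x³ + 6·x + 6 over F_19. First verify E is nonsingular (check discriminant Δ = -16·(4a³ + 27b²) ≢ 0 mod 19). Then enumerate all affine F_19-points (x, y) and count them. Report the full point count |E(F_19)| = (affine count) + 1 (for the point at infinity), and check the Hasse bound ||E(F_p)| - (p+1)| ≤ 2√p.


Affine points = {(0, 5), (0, 14), (2, 8), (2, 11), (5, 3), (5, 16), (6, 7), (6, 12), (7, 7), (7, 12), (11, 4), (11, 15), (12, 1), (12, 18), (13, 1), (13, 18), (17, 9), (17, 10)}; affine count = 18; |E(F_19)| = 19.

Discriminant check: Δ ∝ 4a³ + 27b² = 4·6³ + 27·6² = 4·216 + 27·36 ≡ 12 (mod 19). Nonzero ⇒ E is nonsingular.
For each x ∈ F_19, compute rhs = x³ + 6·x + 6 mod 19, then count y ∈ F_19 with y² ≡ rhs.
  x = 0: rhs = 6, matching y values: 5, 14 (2 points).
  x = 1: rhs = 13, matching y values: none (0 points).
  x = 2: rhs = 7, matching y values: 8, 11 (2 points).
  x = 3: rhs = 13, matching y values: none (0 points).
  x = 4: rhs = 18, matching y values: none (0 points).
  x = 5: rhs = 9, matching y values: 3, 16 (2 points).
  x = 6: rhs = 11, matching y values: 7, 12 (2 points).
  x = 7: rhs = 11, matching y values: 7, 12 (2 points).
  x = 8: rhs = 15, matching y values: none (0 points).
  x = 9: rhs = 10, matching y values: none (0 points).
  x = 10: rhs = 2, matching y values: none (0 points).
  x = 11: rhs = 16, matching y values: 4, 15 (2 points).
  x = 12: rhs = 1, matching y values: 1, 18 (2 points).
  x = 13: rhs = 1, matching y values: 1, 18 (2 points).
  x = 14: rhs = 3, matching y values: none (0 points).
  x = 15: rhs = 13, matching y values: none (0 points).
  x = 16: rhs = 18, matching y values: none (0 points).
  x = 17: rhs = 5, matching y values: 9, 10 (2 points).
  x = 18: rhs = 18, matching y values: none (0 points).
Total affine count: 18.
Full point count |E(F_19)| = 18 + 1 = 19.
Hasse bound: |19 − (19+1)| = |-1| = 1 ≤ 2√19 ≈ 8.7178 ✓.


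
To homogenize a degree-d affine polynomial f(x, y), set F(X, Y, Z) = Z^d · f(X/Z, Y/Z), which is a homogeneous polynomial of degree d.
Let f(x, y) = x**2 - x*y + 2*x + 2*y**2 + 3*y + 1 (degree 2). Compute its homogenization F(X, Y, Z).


F(X, Y, Z) = X**2 - X*Y + 2*X*Z + 2*Y**2 + 3*Y*Z + Z**2

deg(f) = 2.
Substitute x = X/Z, y = Y/Z into f, then multiply by Z^2.
  monomial 1·x^2·y^0 ↦ 1·X^2·Y^0·Z^0.
  monomial -1·x^1·y^1 ↦ -1·X^1·Y^1·Z^0.
  monomial 2·x^1·y^0 ↦ 2·X^1·Y^0·Z^1.
  monomial 2·x^0·y^2 ↦ 2·X^0·Y^2·Z^0.
  monomial 3·x^0·y^1 ↦ 3·X^0·Y^1·Z^1.
  monomial 1·x^0·y^0 ↦ 1·X^0·Y^0·Z^2.
Collecting: F(X, Y, Z) = X**2 - X*Y + 2*X*Z + 2*Y**2 + 3*Y*Z + Z**2.


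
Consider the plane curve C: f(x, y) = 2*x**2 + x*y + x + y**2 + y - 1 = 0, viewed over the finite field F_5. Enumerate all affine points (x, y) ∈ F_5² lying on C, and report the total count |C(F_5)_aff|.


Affine F_5-points: {(0, 2), (1, 1), (1, 2), (3, 0), (3, 1), (4, 0)}; count = 6.

For each of the 25 pairs (x, y) ∈ F_5², evaluate f(x, y) mod 5. Record the zeros.
  x = 0: [0↦4, 1↦1, 2↦0, 3↦1, 4↦4]  zeros at y ∈ {2}
  x = 1: [0↦2, 1↦0, 2↦0, 3↦2, 4↦1]  zeros at y ∈ {1, 2}
  x = 2: [0↦4, 1↦3, 2↦4, 3↦2, 4↦2]  zeros at y ∈ ∅
  x = 3: [0↦0, 1↦0, 2↦2, 3↦1, 4↦2]  zeros at y ∈ {0, 1}
  x = 4: [0↦0, 1↦1, 2↦4, 3↦4, 4↦1]  zeros at y ∈ {0}
Collecting zeros: affine points = {(0, 2), (1, 1), (1, 2), (3, 0), (3, 1), (4, 0)}.
Total count |C(F_5)_aff| = 6.


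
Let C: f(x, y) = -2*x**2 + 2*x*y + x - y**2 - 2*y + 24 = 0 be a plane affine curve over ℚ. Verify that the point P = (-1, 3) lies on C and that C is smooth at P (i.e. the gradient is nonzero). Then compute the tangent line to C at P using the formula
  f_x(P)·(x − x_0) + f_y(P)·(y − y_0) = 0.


Tangent line at P: 11*x - 10*y + 41 = 0.

Step 1: f(-1, 3) = 0, so P lies on C.
Step 2: partial derivatives
  f_x(x, y) = -4*x + 2*y + 1, f_y(x, y) = 2*x - 2*y - 2.
  f_x(P) = 11, f_y(P) = -10 (gradient nonzero, so P is smooth).
Step 3: tangent line at P: 11·(x − -1) + -10·(y − 3) = 0.
Expanding: 11*x - 10*y + 41 = 0.


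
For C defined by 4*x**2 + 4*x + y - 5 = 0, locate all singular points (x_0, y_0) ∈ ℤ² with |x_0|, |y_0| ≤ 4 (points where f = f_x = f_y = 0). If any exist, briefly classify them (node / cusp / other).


No singular points in the scanned grid; C is smooth there.

Compute partial derivatives:
  f_x = 8*x + 4.
  f_y = 1.
f_y = 1 is a nonzero constant, so f_y never vanishes: no point (x, y) can satisfy f = f_x = f_y = 0. In particular no (x, y) ∈ {−4, ..., 4}² is singular; the curve is smooth.


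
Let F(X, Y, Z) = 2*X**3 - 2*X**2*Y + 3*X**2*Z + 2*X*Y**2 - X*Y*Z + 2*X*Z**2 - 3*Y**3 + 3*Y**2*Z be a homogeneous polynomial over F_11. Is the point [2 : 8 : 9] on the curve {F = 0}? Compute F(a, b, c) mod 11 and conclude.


F(2,8,9) ≡ 6 (mod 11); P is NOT on the curve.

Evaluate F(2, 8, 9) term-by-term (mod 11).
  2*X**3 ↦ 2·8·1·1 = 16
  -2*X**2*Y ↦ -2·4·8·1 = -64
  3*X**2*Z ↦ 3·4·1·9 = 108
  2*X*Y**2 ↦ 2·2·64·1 = 256
  -X*Y*Z ↦ -1·2·8·9 = -144
  2*X*Z**2 ↦ 2·2·1·81 = 324
  -3*Y**3 ↦ -3·1·512·1 = -1536
  3*Y**2*Z ↦ 3·1·64·9 = 1728
Sum: F(2, 8, 9) = (16) + (-64) + (108) + (256) + (-144) + (324) + (-1536) + (1728) = 688.
Reducing mod 11: 688 ≡ 6 (mod 11).
Since F(a, b, c) ≡ 6 ≠ 0 (mod 11), P does NOT lie on the curve.


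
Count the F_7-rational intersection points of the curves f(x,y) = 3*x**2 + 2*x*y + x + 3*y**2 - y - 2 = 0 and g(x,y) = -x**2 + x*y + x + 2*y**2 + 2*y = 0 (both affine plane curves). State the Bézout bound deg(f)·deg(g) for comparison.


Common zeros: ∅; count = 0; Bézout bound = 4.

deg(f) = 2, deg(g) = 2, so Bézout bound = 4.
Scan x ∈ F_7. For each x, list the y ∈ F_7 with f(x, y) ≡ 0 and those with g(x, y) ≡ 0 (mod 7); the common zeros in that column are the intersection.
  x = 0: f ≡ 0 at y ∈ {1, 4}; g ≡ 0 at y ∈ {0, 6}; common: ∅.
  x = 1: f ≡ 0 at y ∈ ∅; g ≡ 0 at y ∈ {0, 2}; common: ∅.
  x = 2: f ≡ 0 at y ∈ ∅; g ≡ 0 at y ∈ {2, 3}; common: ∅.
  x = 3: f ≡ 0 at y ∈ {0, 3}; g ≡ 0 at y ∈ ∅; common: ∅.
  x = 4: f ≡ 0 at y ∈ {3, 4}; g ≡ 0 at y ∈ ∅; common: ∅.
  x = 5: f ≡ 0 at y ∈ ∅; g ≡ 0 at y ∈ ∅; common: ∅.
  x = 6: f ≡ 0 at y ∈ {0, 1}; g ≡ 0 at y ∈ ∅; common: ∅.
Collecting: common zeros = ∅, so the count is 0.
Comparison with the Bézout bound: 0 ≤ 4 = deg(f)·deg(g), as expected for curves with no common component (the affine F_7-count falls short of the bound because intersections may lie at infinity, over extension fields, or carry multiplicity).


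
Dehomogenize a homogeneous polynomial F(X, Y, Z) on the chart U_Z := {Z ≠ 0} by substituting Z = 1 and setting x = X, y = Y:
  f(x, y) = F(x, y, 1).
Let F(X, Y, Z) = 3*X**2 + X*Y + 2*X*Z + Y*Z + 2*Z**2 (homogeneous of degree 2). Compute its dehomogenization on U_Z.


f(x, y) = 3*x**2 + x*y + 2*x + y + 2

On U_Z we set Z = 1. Each monomial c·X^i·Y^j·Z^k in F becomes c·x^i·y^j·1^k = c·x^i·y^j.
Substituting Z = 1: F(X, Y, 1) = 3*x**2 + x*y + 2*x + y + 2.
Note: deg(f) ≤ deg(F) = 2; strict inequality happens when F is divisible by Z (lost terms).


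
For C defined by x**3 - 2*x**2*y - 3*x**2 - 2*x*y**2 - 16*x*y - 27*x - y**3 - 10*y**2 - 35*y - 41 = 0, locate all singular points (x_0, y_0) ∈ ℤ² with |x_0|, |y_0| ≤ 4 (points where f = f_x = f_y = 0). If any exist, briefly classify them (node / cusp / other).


Singular points: {(-1, -3)}; classification: cusp.

Compute partial derivatives:
  f_x = 3*x**2 - 4*x*y - 6*x - 2*y**2 - 16*y - 27.
  f_y = -2*x**2 - 4*x*y - 16*x - 3*y**2 - 20*y - 35.
Scan x_0 ∈ {−4, ..., 4}. For each x_0, f_y(x_0, y) is a polynomial in y; find its integer roots y ∈ {−4, ..., 4}, then test f_x and f at those candidates.
  x = -4: f_y(-4, y) = -3*y**2 - 4*y - 3; no integer root y with |y| ≤ 4.
  x = -3: f_y(-3, y) = -3*y**2 - 8*y - 5; vanishes at y ∈ {-1}. (-3, -1): f_x = 20 ≠ 0.
  x = -2: f_y(-2, y) = -3*y**2 - 12*y - 11; no integer root y with |y| ≤ 4.
  x = -1: f_y(-1, y) = -3*y**2 - 16*y - 21; vanishes at y ∈ {-3}. (-1, -3): f_x = 0, f = 0 — SINGULAR.
  x = 0: f_y(0, y) = -3*y**2 - 20*y - 35; no integer root y with |y| ≤ 4.
  x = 1: f_y(1, y) = -3*y**2 - 24*y - 53; no integer root y with |y| ≤ 4.
  x = 2: f_y(2, y) = -3*y**2 - 28*y - 75; no integer root y with |y| ≤ 4.
  x = 3: f_y(3, y) = -3*y**2 - 32*y - 101; no integer root y with |y| ≤ 4.
  x = 4: f_y(4, y) = -3*y**2 - 36*y - 131; no integer root y with |y| ≤ 4.
Only singular point on the grid: (-1, -3).
Classify: substitute x = -1 + u, y = -3 + v and expand: f = u**3 - 2*u**2*v - 2*u*v**2 - v**3 + v**2.
No constant or linear terms (consistent with a singular point). Quadratic part: v**2. Cubic part: u**3 - 2*u**2*v - 2*u*v**2 - v**3.
The quadratic part v**2 is a perfect square, so there is a single (double) tangent line v = 0, i.e. y = -3. Restricting the cubic part to that line (v = 0) leaves u**3 ≠ 0, so f is not divisible by v and the branch is v² ≈ -u**3 to lowest order — this is a cusp.
Classification: cusp.


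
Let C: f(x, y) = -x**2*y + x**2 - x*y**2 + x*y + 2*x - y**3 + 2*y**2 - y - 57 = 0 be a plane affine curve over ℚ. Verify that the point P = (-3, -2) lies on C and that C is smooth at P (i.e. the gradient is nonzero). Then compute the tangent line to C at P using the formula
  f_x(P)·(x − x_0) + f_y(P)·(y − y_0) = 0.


Tangent line at P: -22*x - 45*y - 156 = 0.

Step 1: f(-3, -2) = 0, so P lies on C.
Step 2: partial derivatives
  f_x(x, y) = -2*x*y + 2*x - y**2 + y + 2, f_y(x, y) = -x**2 - 2*x*y + x - 3*y**2 + 4*y - 1.
  f_x(P) = -22, f_y(P) = -45 (gradient nonzero, so P is smooth).
Step 3: tangent line at P: -22·(x − -3) + -45·(y − -2) = 0.
Expanding: -22*x - 45*y - 156 = 0.


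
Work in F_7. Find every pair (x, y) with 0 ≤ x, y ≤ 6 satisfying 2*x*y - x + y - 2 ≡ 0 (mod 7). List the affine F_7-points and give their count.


Affine F_7-points: {(0, 2), (1, 1), (2, 5), (4, 3), (5, 0), (6, 6)}; count = 6.

For each of the 49 pairs (x, y) ∈ F_7², evaluate f(x, y) mod 7. Record the zeros.
  x = 0: [0↦5, 1↦6, 2↦0, 3↦1, 4↦2, 5↦3, 6↦4]  zeros at y ∈ {2}
  x = 1: [0↦4, 1↦0, 2↦3, 3↦6, 4↦2, 5↦5, 6↦1]  zeros at y ∈ {1}
  x = 2: [0↦3, 1↦1, 2↦6, 3↦4, 4↦2, 5↦0, 6↦5]  zeros at y ∈ {5}
  x = 3: [0↦2, 1↦2, 2↦2, 3↦2, 4↦2, 5↦2, 6↦2]  zeros at y ∈ ∅
  x = 4: [0↦1, 1↦3, 2↦5, 3↦0, 4↦2, 5↦4, 6↦6]  zeros at y ∈ {3}
  x = 5: [0↦0, 1↦4, 2↦1, 3↦5, 4↦2, 5↦6, 6↦3]  zeros at y ∈ {0}
  x = 6: [0↦6, 1↦5, 2↦4, 3↦3, 4↦2, 5↦1, 6↦0]  zeros at y ∈ {6}
Collecting zeros: affine points = {(0, 2), (1, 1), (2, 5), (4, 3), (5, 0), (6, 6)}.
Total count |C(F_7)_aff| = 6.


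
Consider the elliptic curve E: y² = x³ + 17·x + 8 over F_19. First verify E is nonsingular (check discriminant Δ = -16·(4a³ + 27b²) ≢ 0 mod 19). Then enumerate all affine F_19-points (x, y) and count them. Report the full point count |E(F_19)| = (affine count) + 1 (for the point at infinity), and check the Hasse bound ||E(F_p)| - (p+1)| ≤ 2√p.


Affine points = {(1, 8), (1, 11), (4, 8), (4, 11), (5, 3), (5, 16), (9, 4), (9, 15), (10, 0), (11, 5), (11, 14), (14, 8), (14, 11), (15, 3), (15, 16), (16, 5), (16, 14), (17, 2), (17, 17), (18, 3), (18, 16)}; affine count = 21; |E(F_19)| = 22.

Discriminant check: Δ ∝ 4a³ + 27b² = 4·17³ + 27·8² = 4·4913 + 27·64 ≡ 5 (mod 19). Nonzero ⇒ E is nonsingular.
For each x ∈ F_19, compute rhs = x³ + 17·x + 8 mod 19, then count y ∈ F_19 with y² ≡ rhs.
  x = 0: rhs = 8, matching y values: none (0 points).
  x = 1: rhs = 7, matching y values: 8, 11 (2 points).
  x = 2: rhs = 12, matching y values: none (0 points).
  x = 3: rhs = 10, matching y values: none (0 points).
  x = 4: rhs = 7, matching y values: 8, 11 (2 points).
  x = 5: rhs = 9, matching y values: 3, 16 (2 points).
  x = 6: rhs = 3, matching y values: none (0 points).
  x = 7: rhs = 14, matching y values: none (0 points).
  x = 8: rhs = 10, matching y values: none (0 points).
  x = 9: rhs = 16, matching y values: 4, 15 (2 points).
  x = 10: rhs = 0, matching y values: 0 (1 points).
  x = 11: rhs = 6, matching y values: 5, 14 (2 points).
  x = 12: rhs = 2, matching y values: none (0 points).
  x = 13: rhs = 13, matching y values: none (0 points).
  x = 14: rhs = 7, matching y values: 8, 11 (2 points).
  x = 15: rhs = 9, matching y values: 3, 16 (2 points).
  x = 16: rhs = 6, matching y values: 5, 14 (2 points).
  x = 17: rhs = 4, matching y values: 2, 17 (2 points).
  x = 18: rhs = 9, matching y values: 3, 16 (2 points).
Total affine count: 21.
Full point count |E(F_19)| = 21 + 1 = 22.
Hasse bound: |22 − (19+1)| = |2| = 2 ≤ 2√19 ≈ 8.7178 ✓.


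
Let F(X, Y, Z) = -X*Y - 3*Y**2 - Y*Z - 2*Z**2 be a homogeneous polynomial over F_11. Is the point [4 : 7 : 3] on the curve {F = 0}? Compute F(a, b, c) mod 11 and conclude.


F(4,7,3) ≡ 6 (mod 11); P is NOT on the curve.

Evaluate F(4, 7, 3) term-by-term (mod 11).
  -X*Y ↦ -1·4·7·1 = -28
  -3*Y**2 ↦ -3·1·49·1 = -147
  -Y*Z ↦ -1·1·7·3 = -21
  -2*Z**2 ↦ -2·1·1·9 = -18
Sum: F(4, 7, 3) = (-28) + (-147) + (-21) + (-18) = -214.
Reducing mod 11: -214 ≡ 6 (mod 11).
Since F(a, b, c) ≡ 6 ≠ 0 (mod 11), P does NOT lie on the curve.


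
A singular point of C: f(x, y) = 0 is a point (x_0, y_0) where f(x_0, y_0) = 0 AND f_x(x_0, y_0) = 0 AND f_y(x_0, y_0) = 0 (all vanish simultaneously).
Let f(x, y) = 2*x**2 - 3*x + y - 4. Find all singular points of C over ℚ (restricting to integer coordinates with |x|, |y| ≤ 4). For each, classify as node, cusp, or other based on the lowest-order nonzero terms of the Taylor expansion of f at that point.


No singular points in the scanned grid; C is smooth there.

Compute partial derivatives:
  f_x = 4*x - 3.
  f_y = 1.
f_y = 1 is a nonzero constant, so f_y never vanishes: no point (x, y) can satisfy f = f_x = f_y = 0. In particular no (x, y) ∈ {−4, ..., 4}² is singular; the curve is smooth.


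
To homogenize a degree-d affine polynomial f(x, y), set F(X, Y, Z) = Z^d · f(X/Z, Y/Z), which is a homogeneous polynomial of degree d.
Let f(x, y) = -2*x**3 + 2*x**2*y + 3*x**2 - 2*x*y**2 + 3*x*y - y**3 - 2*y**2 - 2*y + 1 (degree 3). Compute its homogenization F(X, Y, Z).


F(X, Y, Z) = -2*X**3 + 2*X**2*Y + 3*X**2*Z - 2*X*Y**2 + 3*X*Y*Z - Y**3 - 2*Y**2*Z - 2*Y*Z**2 + Z**3

deg(f) = 3.
Substitute x = X/Z, y = Y/Z into f, then multiply by Z^3.
  monomial -2·x^3·y^0 ↦ -2·X^3·Y^0·Z^0.
  monomial 2·x^2·y^1 ↦ 2·X^2·Y^1·Z^0.
  monomial 3·x^2·y^0 ↦ 3·X^2·Y^0·Z^1.
  monomial -2·x^1·y^2 ↦ -2·X^1·Y^2·Z^0.
  monomial 3·x^1·y^1 ↦ 3·X^1·Y^1·Z^1.
  monomial -1·x^0·y^3 ↦ -1·X^0·Y^3·Z^0.
  monomial -2·x^0·y^2 ↦ -2·X^0·Y^2·Z^1.
  monomial -2·x^0·y^1 ↦ -2·X^0·Y^1·Z^2.
  monomial 1·x^0·y^0 ↦ 1·X^0·Y^0·Z^3.
Collecting: F(X, Y, Z) = -2*X**3 + 2*X**2*Y + 3*X**2*Z - 2*X*Y**2 + 3*X*Y*Z - Y**3 - 2*Y**2*Z - 2*Y*Z**2 + Z**3.


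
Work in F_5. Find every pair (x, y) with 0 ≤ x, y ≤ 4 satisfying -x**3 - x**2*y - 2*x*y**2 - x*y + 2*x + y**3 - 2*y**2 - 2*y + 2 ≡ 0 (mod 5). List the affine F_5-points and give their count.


Affine F_5-points: {(0, 3), (2, 1), (3, 1), (4, 1), (4, 2)}; count = 5.

For each of the 25 pairs (x, y) ∈ F_5², evaluate f(x, y) mod 5. Record the zeros.
  x = 0: [0↦2, 1↦4, 2↦3, 3↦0, 4↦1]  zeros at y ∈ {3}
  x = 1: [0↦3, 1↦1, 2↦2, 3↦2, 4↦2]  zeros at y ∈ ∅
  x = 2: [0↦3, 1↦0, 2↦1, 3↦2, 4↦4]  zeros at y ∈ {1}
  x = 3: [0↦1, 1↦0, 2↦4, 3↦4, 4↦1]  zeros at y ∈ {1}
  x = 4: [0↦1, 1↦0, 2↦0, 3↦2, 4↦2]  zeros at y ∈ {1, 2}
Collecting zeros: affine points = {(0, 3), (2, 1), (3, 1), (4, 1), (4, 2)}.
Total count |C(F_5)_aff| = 5.


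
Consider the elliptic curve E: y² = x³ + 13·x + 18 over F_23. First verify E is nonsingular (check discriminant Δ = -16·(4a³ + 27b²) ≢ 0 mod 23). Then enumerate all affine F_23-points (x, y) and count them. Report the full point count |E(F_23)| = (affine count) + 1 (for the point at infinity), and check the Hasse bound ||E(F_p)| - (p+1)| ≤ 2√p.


Affine points = {(0, 8), (0, 15), (1, 3), (1, 20), (2, 11), (2, 12), (5, 1), (5, 22), (6, 6), (6, 17), (8, 6), (8, 17), (9, 6), (9, 17), (12, 4), (12, 19), (14, 0), (15, 0), (17, 0), (18, 9), (18, 14), (22, 2), (22, 21)}; affine count = 23; |E(F_23)| = 24.

Discriminant check: Δ ∝ 4a³ + 27b² = 4·13³ + 27·18² = 4·2197 + 27·324 ≡ 10 (mod 23). Nonzero ⇒ E is nonsingular.
For each x ∈ F_23, compute rhs = x³ + 13·x + 18 mod 23, then count y ∈ F_23 with y² ≡ rhs.
  x = 0: rhs = 18, matching y values: 8, 15 (2 points).
  x = 1: rhs = 9, matching y values: 3, 20 (2 points).
  x = 2: rhs = 6, matching y values: 11, 12 (2 points).
  x = 3: rhs = 15, matching y values: none (0 points).
  x = 4: rhs = 19, matching y values: none (0 points).
  x = 5: rhs = 1, matching y values: 1, 22 (2 points).
  x = 6: rhs = 13, matching y values: 6, 17 (2 points).
  x = 7: rhs = 15, matching y values: none (0 points).
  x = 8: rhs = 13, matching y values: 6, 17 (2 points).
  x = 9: rhs = 13, matching y values: 6, 17 (2 points).
  x = 10: rhs = 21, matching y values: none (0 points).
  x = 11: rhs = 20, matching y values: none (0 points).
  x = 12: rhs = 16, matching y values: 4, 19 (2 points).
  x = 13: rhs = 15, matching y values: none (0 points).
  x = 14: rhs = 0, matching y values: 0 (1 points).
  x = 15: rhs = 0, matching y values: 0 (1 points).
  x = 16: rhs = 21, matching y values: none (0 points).
  x = 17: rhs = 0, matching y values: 0 (1 points).
  x = 18: rhs = 12, matching y values: 9, 14 (2 points).
  x = 19: rhs = 17, matching y values: none (0 points).
  x = 20: rhs = 21, matching y values: none (0 points).
  x = 21: rhs = 7, matching y values: none (0 points).
  x = 22: rhs = 4, matching y values: 2, 21 (2 points).
Total affine count: 23.
Full point count |E(F_23)| = 23 + 1 = 24.
Hasse bound: |24 − (23+1)| = |0| = 0 ≤ 2√23 ≈ 9.5917 ✓.


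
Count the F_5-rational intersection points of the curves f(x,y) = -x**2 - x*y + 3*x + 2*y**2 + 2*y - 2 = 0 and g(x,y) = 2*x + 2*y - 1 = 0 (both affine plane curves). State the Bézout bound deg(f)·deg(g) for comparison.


Common zeros: {(1, 2)}; count = 1; Bézout bound = 2.

deg(f) = 2, deg(g) = 1, so Bézout bound = 2.
Scan x ∈ F_5. For each x, list the y ∈ F_5 with f(x, y) ≡ 0 and those with g(x, y) ≡ 0 (mod 5); the common zeros in that column are the intersection.
  x = 0: f ≡ 0 at y ∈ {2}; g ≡ 0 at y ∈ {3}; common: ∅.
  x = 1: f ≡ 0 at y ∈ {0, 2}; g ≡ 0 at y ∈ {2}; common: {2}.
  x = 2: f ≡ 0 at y ∈ {0}; g ≡ 0 at y ∈ {1}; common: ∅.
  x = 3: f ≡ 0 at y ∈ ∅; g ≡ 0 at y ∈ {0}; common: ∅.
  x = 4: f ≡ 0 at y ∈ ∅; g ≡ 0 at y ∈ {4}; common: ∅.
Collecting: common zeros = {(1, 2)}, so the count is 1.
Comparison with the Bézout bound: 1 ≤ 2 = deg(f)·deg(g), as expected for curves with no common component (the affine F_5-count falls short of the bound because intersections may lie at infinity, over extension fields, or carry multiplicity).


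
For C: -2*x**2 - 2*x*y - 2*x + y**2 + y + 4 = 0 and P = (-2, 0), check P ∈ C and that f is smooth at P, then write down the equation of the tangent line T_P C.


Tangent line at P: 6*x + 5*y + 12 = 0.

Step 1: f(-2, 0) = 0, so P lies on C.
Step 2: partial derivatives
  f_x(x, y) = -4*x - 2*y - 2, f_y(x, y) = -2*x + 2*y + 1.
  f_x(P) = 6, f_y(P) = 5 (gradient nonzero, so P is smooth).
Step 3: tangent line at P: 6·(x − -2) + 5·(y − 0) = 0.
Expanding: 6*x + 5*y + 12 = 0.


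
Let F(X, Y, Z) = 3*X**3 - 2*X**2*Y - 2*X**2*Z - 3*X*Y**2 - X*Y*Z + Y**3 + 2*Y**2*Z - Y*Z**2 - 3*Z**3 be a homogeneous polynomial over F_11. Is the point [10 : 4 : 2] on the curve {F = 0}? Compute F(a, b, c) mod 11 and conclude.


F(10,4,2) ≡ 8 (mod 11); P is NOT on the curve.

Evaluate F(10, 4, 2) term-by-term (mod 11).
  3*X**3 ↦ 3·1000·1·1 = 3000
  -2*X**2*Y ↦ -2·100·4·1 = -800
  -2*X**2*Z ↦ -2·100·1·2 = -400
  -3*X*Y**2 ↦ -3·10·16·1 = -480
  -X*Y*Z ↦ -1·10·4·2 = -80
  Y**3 ↦ 1·1·64·1 = 64
  2*Y**2*Z ↦ 2·1·16·2 = 64
  -Y*Z**2 ↦ -1·1·4·4 = -16
  -3*Z**3 ↦ -3·1·1·8 = -24
Sum: F(10, 4, 2) = (3000) + (-800) + (-400) + (-480) + (-80) + (64) + (64) + (-16) + (-24) = 1328.
Reducing mod 11: 1328 ≡ 8 (mod 11).
Since F(a, b, c) ≡ 8 ≠ 0 (mod 11), P does NOT lie on the curve.


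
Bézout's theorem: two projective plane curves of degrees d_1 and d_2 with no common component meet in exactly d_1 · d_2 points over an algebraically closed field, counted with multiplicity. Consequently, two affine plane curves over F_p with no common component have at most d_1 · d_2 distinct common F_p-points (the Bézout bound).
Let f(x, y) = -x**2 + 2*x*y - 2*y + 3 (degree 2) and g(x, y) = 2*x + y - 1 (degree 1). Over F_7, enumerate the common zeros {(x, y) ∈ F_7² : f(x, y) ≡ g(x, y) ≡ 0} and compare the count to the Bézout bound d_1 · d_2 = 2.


Common zeros: {(2, 4)}; count = 1; Bézout bound = 2.

deg(f) = 2, deg(g) = 1, so Bézout bound = 2.
Scan x ∈ F_7. For each x, list the y ∈ F_7 with f(x, y) ≡ 0 and those with g(x, y) ≡ 0 (mod 7); the common zeros in that column are the intersection.
  x = 0: f ≡ 0 at y ∈ {5}; g ≡ 0 at y ∈ {1}; common: ∅.
  x = 1: f ≡ 0 at y ∈ ∅; g ≡ 0 at y ∈ {6}; common: ∅.
  x = 2: f ≡ 0 at y ∈ {4}; g ≡ 0 at y ∈ {4}; common: {4}.
  x = 3: f ≡ 0 at y ∈ {5}; g ≡ 0 at y ∈ {2}; common: ∅.
  x = 4: f ≡ 0 at y ∈ {1}; g ≡ 0 at y ∈ {0}; common: ∅.
  x = 5: f ≡ 0 at y ∈ {1}; g ≡ 0 at y ∈ {5}; common: ∅.
  x = 6: f ≡ 0 at y ∈ {4}; g ≡ 0 at y ∈ {3}; common: ∅.
Collecting: common zeros = {(2, 4)}, so the count is 1.
Comparison with the Bézout bound: 1 ≤ 2 = deg(f)·deg(g), as expected for curves with no common component (the affine F_7-count falls short of the bound because intersections may lie at infinity, over extension fields, or carry multiplicity).


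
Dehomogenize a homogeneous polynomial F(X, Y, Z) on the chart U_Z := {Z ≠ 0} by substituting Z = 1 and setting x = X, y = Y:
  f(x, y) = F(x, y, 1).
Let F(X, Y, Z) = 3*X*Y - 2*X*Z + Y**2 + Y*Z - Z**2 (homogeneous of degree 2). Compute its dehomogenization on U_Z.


f(x, y) = 3*x*y - 2*x + y**2 + y - 1

On U_Z we set Z = 1. Each monomial c·X^i·Y^j·Z^k in F becomes c·x^i·y^j·1^k = c·x^i·y^j.
Substituting Z = 1: F(X, Y, 1) = 3*x*y - 2*x + y**2 + y - 1.
Note: deg(f) ≤ deg(F) = 2; strict inequality happens when F is divisible by Z (lost terms).


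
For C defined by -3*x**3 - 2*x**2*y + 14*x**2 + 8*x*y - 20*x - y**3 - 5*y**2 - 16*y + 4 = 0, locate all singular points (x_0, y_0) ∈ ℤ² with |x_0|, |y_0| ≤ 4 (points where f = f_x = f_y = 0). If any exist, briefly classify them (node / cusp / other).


Singular points: {(2, -2)}; classification: cusp.

Compute partial derivatives:
  f_x = -9*x**2 - 4*x*y + 28*x + 8*y - 20.
  f_y = -2*x**2 + 8*x - 3*y**2 - 10*y - 16.
Scan x_0 ∈ {−4, ..., 4}. For each x_0, f_y(x_0, y) is a polynomial in y; find its integer roots y ∈ {−4, ..., 4}, then test f_x and f at those candidates.
  x = -4: f_y(-4, y) = -3*y**2 - 10*y - 80; no integer root y with |y| ≤ 4.
  x = -3: f_y(-3, y) = -3*y**2 - 10*y - 58; no integer root y with |y| ≤ 4.
  x = -2: f_y(-2, y) = -3*y**2 - 10*y - 40; no integer root y with |y| ≤ 4.
  x = -1: f_y(-1, y) = -3*y**2 - 10*y - 26; no integer root y with |y| ≤ 4.
  x = 0: f_y(0, y) = -3*y**2 - 10*y - 16; no integer root y with |y| ≤ 4.
  x = 1: f_y(1, y) = -3*y**2 - 10*y - 10; no integer root y with |y| ≤ 4.
  x = 2: f_y(2, y) = -3*y**2 - 10*y - 8; vanishes at y ∈ {-2}. (2, -2): f_x = 0, f = 0 — SINGULAR.
  x = 3: f_y(3, y) = -3*y**2 - 10*y - 10; no integer root y with |y| ≤ 4.
  x = 4: f_y(4, y) = -3*y**2 - 10*y - 16; no integer root y with |y| ≤ 4.
Only singular point on the grid: (2, -2).
Classify: substitute x = 2 + u, y = -2 + v and expand: f = -3*u**3 - 2*u**2*v - v**3 + v**2.
No constant or linear terms (consistent with a singular point). Quadratic part: v**2. Cubic part: -3*u**3 - 2*u**2*v - v**3.
The quadratic part v**2 is a perfect square, so there is a single (double) tangent line v = 0, i.e. y = -2. Restricting the cubic part to that line (v = 0) leaves -3*u**3 ≠ 0, so f is not divisible by v and the branch is v² ≈ 3*u**3 to lowest order — this is a cusp.
Classification: cusp.


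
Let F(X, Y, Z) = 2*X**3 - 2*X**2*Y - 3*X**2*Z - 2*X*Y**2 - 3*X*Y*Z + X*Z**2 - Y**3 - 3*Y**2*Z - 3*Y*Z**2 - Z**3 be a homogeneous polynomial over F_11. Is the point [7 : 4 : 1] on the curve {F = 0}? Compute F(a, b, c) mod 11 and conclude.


F(7,4,1) ≡ 7 (mod 11); P is NOT on the curve.

Evaluate F(7, 4, 1) term-by-term (mod 11).
  2*X**3 ↦ 2·343·1·1 = 686
  -2*X**2*Y ↦ -2·49·4·1 = -392
  -3*X**2*Z ↦ -3·49·1·1 = -147
  -2*X*Y**2 ↦ -2·7·16·1 = -224
  -3*X*Y*Z ↦ -3·7·4·1 = -84
  X*Z**2 ↦ 1·7·1·1 = 7
  -Y**3 ↦ -1·1·64·1 = -64
  -3*Y**2*Z ↦ -3·1·16·1 = -48
  -3*Y*Z**2 ↦ -3·1·4·1 = -12
  -Z**3 ↦ -1·1·1·1 = -1
Sum: F(7, 4, 1) = (686) + (-392) + (-147) + (-224) + (-84) + (7) + (-64) + (-48) + (-12) + (-1) = -279.
Reducing mod 11: -279 ≡ 7 (mod 11).
Since F(a, b, c) ≡ 7 ≠ 0 (mod 11), P does NOT lie on the curve.


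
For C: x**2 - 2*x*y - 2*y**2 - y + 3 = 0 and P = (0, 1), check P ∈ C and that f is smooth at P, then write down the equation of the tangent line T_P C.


Tangent line at P: -2*x - 5*y + 5 = 0.

Step 1: f(0, 1) = 0, so P lies on C.
Step 2: partial derivatives
  f_x(x, y) = 2*x - 2*y, f_y(x, y) = -2*x - 4*y - 1.
  f_x(P) = -2, f_y(P) = -5 (gradient nonzero, so P is smooth).
Step 3: tangent line at P: -2·(x − 0) + -5·(y − 1) = 0.
Expanding: -2*x - 5*y + 5 = 0.
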